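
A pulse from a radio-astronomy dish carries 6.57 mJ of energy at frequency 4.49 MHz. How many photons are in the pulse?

Per-photon energy: E = 2.975 × 10^-27 J (from frequency = 4.49 MHz).
N = E_total / E_photon = 0.00657 J / 2.975 × 10^-27 J = 2.21 × 10^24.

2.21 × 10^24 photons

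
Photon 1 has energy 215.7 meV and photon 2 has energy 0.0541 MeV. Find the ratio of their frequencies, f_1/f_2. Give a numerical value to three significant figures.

f_1 = 5.216e13 Hz (from energy = 215.7 meV, via f = E/h).
f_2 = 1.308e19 Hz (from energy = 0.0541 MeV, via f = E/h).
Ratio = 5.216e13 / 1.308e19 = 3.99e-6.

3.99e-6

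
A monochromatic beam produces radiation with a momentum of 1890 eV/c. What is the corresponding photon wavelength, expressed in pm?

656 pm

First convert: p = 1890 eV/c = 1.0101e-24 kg·m/s.
For a photon λ = h/p, so λ = 6.560e-10 m.
Converting to pm: λ = 656.0 pm ≈ 656 pm.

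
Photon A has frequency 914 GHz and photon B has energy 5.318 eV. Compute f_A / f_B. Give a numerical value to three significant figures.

f_A = 9.140 × 10^11 Hz (from frequency = 914 GHz, via f given directly).
f_B = 1.286 × 10^15 Hz (from energy = 5.318 eV, via f = E/h).
Ratio = 9.140 × 10^11 / 1.286 × 10^15 = 7.11 × 10^-4.

7.11 × 10^-4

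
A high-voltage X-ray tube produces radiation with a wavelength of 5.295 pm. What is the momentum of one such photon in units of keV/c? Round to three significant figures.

234 keV/c

Take h = 6.62607015e-34 J·s, c = 2.99792458e8 m/s, 1 eV = 1.602176634e-19 J.
Convert to SI: λ = 5.295 pm = 5.295e-12 m.
Apply p = h/λ: p = 1.251e-22 kg·m/s.
Converting to keV/c: p = 234.2 keV/c ≈ 234 keV/c.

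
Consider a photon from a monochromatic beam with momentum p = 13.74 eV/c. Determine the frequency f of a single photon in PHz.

3.32 PHz

Take h = 6.62607015 × 10^-34 J·s, c = 2.99792458 × 10^8 m/s, 1 eV = 1.602176634 × 10^-19 J.
In SI units: p = 13.74 eV/c = 7.3430 × 10^-27 kg·m/s.
For a photon f = pc/h, so f = 3.322 × 10^15 Hz.
Converting to PHz: f = 3.322 PHz ≈ 3.32 PHz.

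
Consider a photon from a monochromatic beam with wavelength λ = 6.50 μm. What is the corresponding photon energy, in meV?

191 meV

Use h = 6.62607015e-34 J·s, c = 2.99792458e8 m/s, 1 eV = 1.602176634e-19 J.
In SI units: λ = 6.50 μm = 6.50e-6 m.
For a photon E = hc/λ, so E = 3.056e-20 J.
Converting to meV: E = 190.7 meV ≈ 191 meV.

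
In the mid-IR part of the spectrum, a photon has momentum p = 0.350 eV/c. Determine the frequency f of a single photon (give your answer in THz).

(h = 6.62607015e-34 J·s, c = 2.99792458e8 m/s, 1 eV = 1.602176634e-19 J.)
First convert: p = 0.350 eV/c = 1.8705e-28 kg·m/s.
Since f = pc/h for a photon, f = 8.463e13 Hz.
Converting to THz: f = 84.63 THz ≈ 84.6 THz.

84.6 THz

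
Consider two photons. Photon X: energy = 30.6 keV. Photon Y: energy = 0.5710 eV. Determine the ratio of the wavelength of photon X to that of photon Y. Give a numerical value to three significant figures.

λ_X = 4.052e-11 m (from energy = 30.6 keV, via λ = hc/E).
λ_Y = 2.171e-6 m (from energy = 0.5710 eV, via λ = hc/E).
Ratio = 4.052e-11 / 2.171e-6 = 1.87e-5.

1.87e-5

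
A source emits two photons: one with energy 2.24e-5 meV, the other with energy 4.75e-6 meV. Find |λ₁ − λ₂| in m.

206 m

Using λ = hc/E: λ₁ = 55.35 m, λ₂ = 261.0 m.
|Δλ| = |55.35 − 261.0| = 206 m.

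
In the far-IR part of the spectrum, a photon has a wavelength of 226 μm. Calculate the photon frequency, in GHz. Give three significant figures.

1330 GHz

Use c = 2.99792458 × 10^8 m/s.
Convert to SI: λ = 226 μm = 2.26 × 10^-4 m.
For a photon f = c/λ, so f = 1.327 × 10^12 Hz.
Converting to GHz: f = 1327 GHz ≈ 1330 GHz.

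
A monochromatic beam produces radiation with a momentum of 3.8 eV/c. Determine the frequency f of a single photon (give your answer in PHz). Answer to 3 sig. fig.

First convert: p = 3.8 eV/c = 2.0308·10^-27 kg·m/s.
Apply f = pc/h: f = 9.188·10^14 Hz.
Converting to PHz: f = 0.9188 PHz ≈ 0.919 PHz.

0.919 PHz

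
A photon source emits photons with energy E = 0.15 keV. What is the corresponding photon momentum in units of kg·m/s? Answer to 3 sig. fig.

In SI units: E = 0.15 keV = 2.4033 × 10^-17 J.
The photon relation is p = E/c, giving p = 8.016 × 10^-26 kg·m/s.
So p ≈ 8.02 × 10^-26 kg·m/s.

8.02 × 10^-26 kg·m/s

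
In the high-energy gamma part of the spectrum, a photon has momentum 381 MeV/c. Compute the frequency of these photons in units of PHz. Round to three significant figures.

First convert: p = 381 MeV/c = 2.0362e-19 kg·m/s.
Apply f = pc/h: f = 9.213e22 Hz.
Converting to PHz: f = 9.213e7 PHz ≈ 9.21e7 PHz.

9.21e7 PHz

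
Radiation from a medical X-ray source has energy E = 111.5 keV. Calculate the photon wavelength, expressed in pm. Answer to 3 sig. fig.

11.1 pm

Take h = 6.62607015 × 10^-34 J·s, c = 2.99792458 × 10^8 m/s, 1 eV = 1.602176634 × 10^-19 J.
First convert: E = 111.5 keV = 1.7864 × 10^-14 J.
Apply λ = hc/E: λ = 1.112 × 10^-11 m.
Converting to pm: λ = 11.12 pm ≈ 11.1 pm.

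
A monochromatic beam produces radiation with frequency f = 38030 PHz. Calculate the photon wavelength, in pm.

First convert: f = 38030 PHz = 3.803 × 10^19 Hz.
The photon relation is λ = c/f, giving λ = 7.883 × 10^-12 m.
Converting to pm: λ = 7.883 pm ≈ 7.88 pm.

7.88 pm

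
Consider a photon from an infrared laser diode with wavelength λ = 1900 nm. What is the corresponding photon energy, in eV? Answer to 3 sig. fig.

Take h = 6.62607015·10^-34 J·s, c = 2.99792458·10^8 m/s, 1 eV = 1.602176634·10^-19 J.
In SI units: λ = 1900 nm = 1.9·10^-6 m.
The photon relation is E = hc/λ, giving E = 1.045·10^-19 J.
Converting to eV: E = 0.6525 eV ≈ 0.653 eV.

0.653 eV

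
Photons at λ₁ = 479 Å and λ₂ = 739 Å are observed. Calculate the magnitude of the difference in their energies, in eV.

Using E = hc/λ: E₁ = 4.147 × 10^-18 J, E₂ = 2.688 × 10^-18 J.
|ΔE| = |4.147 × 10^-18 − 2.688 × 10^-18| = 1.46 × 10^-18 J = 9.11 eV.

9.11 eV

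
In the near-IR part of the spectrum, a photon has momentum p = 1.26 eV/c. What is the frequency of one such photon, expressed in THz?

Convert to SI: p = 1.26 eV/c = 6.7338e-28 kg·m/s.
Since f = pc/h for a photon, f = 3.047e14 Hz.
Converting to THz: f = 304.7 THz ≈ 305 THz.

305 THz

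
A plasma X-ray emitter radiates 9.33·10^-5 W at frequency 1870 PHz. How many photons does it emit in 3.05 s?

2.30·10^11 photons

Total energy: E_total = P·t = 9.33·10^-5 × 3.05 = 2.846·10^-4 J.
Per-photon energy: E = 1.239·10^-15 J.
N = E_total / E_photon = 2.30·10^11.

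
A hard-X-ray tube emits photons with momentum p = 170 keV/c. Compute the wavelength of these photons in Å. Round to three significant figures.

0.0729 Å

In SI units: p = 170 keV/c = 9.0853 × 10^-23 kg·m/s.
Apply λ = h/p: λ = 7.293 × 10^-12 m.
Converting to Å: λ = 0.07293 Å ≈ 0.0729 Å.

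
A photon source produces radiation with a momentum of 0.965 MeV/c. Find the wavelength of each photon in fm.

Use h = 6.62607015e-34 J·s, c = 2.99792458e8 m/s, 1 eV = 1.602176634e-19 J.
Convert to SI: p = 0.965 MeV/c = 5.1572e-22 kg·m/s.
For a photon λ = h/p, so λ = 1.285e-12 m.
Converting to fm: λ = 1285 fm ≈ 1280 fm.

1280 fm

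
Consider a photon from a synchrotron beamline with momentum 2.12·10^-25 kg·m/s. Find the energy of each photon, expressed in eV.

397 eV

For a photon E = pc, so E = 6.356·10^-17 J.
Converting to eV: E = 396.7 eV ≈ 397 eV.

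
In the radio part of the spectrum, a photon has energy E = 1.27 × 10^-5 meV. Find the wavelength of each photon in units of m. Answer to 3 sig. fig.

Use h = 6.62607015 × 10^-34 J·s, c = 2.99792458 × 10^8 m/s, 1 eV = 1.602176634 × 10^-19 J.
In SI units: E = 1.27 × 10^-5 meV = 2.0348 × 10^-27 J.
The photon relation is λ = hc/E, giving λ = 97.63 m.
So λ ≈ 97.6 m.

97.6 m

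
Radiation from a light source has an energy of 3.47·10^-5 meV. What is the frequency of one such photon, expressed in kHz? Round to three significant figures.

8390 kHz

In SI units: E = 3.47·10^-5 meV = 5.5596·10^-27 J.
The photon relation is f = E/h, giving f = 8.390·10^6 Hz.
Converting to kHz: f = 8390 kHz ≈ 8390 kHz.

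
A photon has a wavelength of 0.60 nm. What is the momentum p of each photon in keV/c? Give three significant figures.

Take h = 6.62607015e-34 J·s, c = 2.99792458e8 m/s, 1 eV = 1.602176634e-19 J.
First convert: λ = 0.60 nm = 6.0e-10 m.
For a photon p = h/λ, so p = 1.104e-24 kg·m/s.
Converting to keV/c: p = 2.066 keV/c ≈ 2.07 keV/c.

2.07 keV/c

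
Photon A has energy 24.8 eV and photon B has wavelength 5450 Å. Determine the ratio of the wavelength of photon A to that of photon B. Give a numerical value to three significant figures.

0.0917

λ_A = 4.999e-8 m (from energy = 24.8 eV, via λ = hc/E).
λ_B = 5.450e-7 m (from wavelength = 5450 Å, via λ given directly).
Ratio = 4.999e-8 / 5.450e-7 = 0.0917.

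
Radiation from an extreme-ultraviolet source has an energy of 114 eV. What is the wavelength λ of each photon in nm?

10.9 nm

Convert to SI: E = 114 eV = 1.8265e-17 J.
For a photon λ = hc/E, so λ = 1.088e-8 m.
Converting to nm: λ = 10.88 nm ≈ 10.9 nm.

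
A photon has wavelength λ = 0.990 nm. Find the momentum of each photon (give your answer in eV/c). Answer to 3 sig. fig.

1250 eV/c

First convert: λ = 0.990 nm = 9.90 × 10^-10 m.
For a photon p = h/λ, so p = 6.693 × 10^-25 kg·m/s.
Converting to eV/c: p = 1252 eV/c ≈ 1250 eV/c.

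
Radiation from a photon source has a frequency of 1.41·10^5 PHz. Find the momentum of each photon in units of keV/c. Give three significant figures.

Convert to SI: f = 1.41·10^5 PHz = 1.41·10^20 Hz.
The photon relation is p = hf/c, giving p = 3.116·10^-22 kg·m/s.
Converting to keV/c: p = 583.1 keV/c ≈ 583 keV/c.

583 keV/c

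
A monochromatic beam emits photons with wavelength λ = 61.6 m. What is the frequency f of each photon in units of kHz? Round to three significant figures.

For a photon f = c/λ, so f = 4.867·10^6 Hz.
Converting to kHz: f = 4867 kHz ≈ 4870 kHz.

4870 kHz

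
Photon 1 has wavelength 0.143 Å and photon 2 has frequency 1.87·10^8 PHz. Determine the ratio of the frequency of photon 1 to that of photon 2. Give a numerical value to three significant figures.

f_1 = 2.096·10^19 Hz (from wavelength = 0.143 Å, via f = c/λ).
f_2 = 1.870·10^23 Hz (from frequency = 1.87·10^8 PHz, via f given directly).
Ratio = 2.096·10^19 / 1.870·10^23 = 1.12·10^-4.

1.12·10^-4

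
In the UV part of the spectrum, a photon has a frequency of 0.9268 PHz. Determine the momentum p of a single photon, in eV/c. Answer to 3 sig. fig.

3.83 eV/c

Take h = 6.62607015e-34 J·s, c = 2.99792458e8 m/s, 1 eV = 1.602176634e-19 J.
In SI units: f = 0.9268 PHz = 9.268e14 Hz.
Apply p = hf/c: p = 2.048e-27 kg·m/s.
Converting to eV/c: p = 3.833 eV/c ≈ 3.83 eV/c.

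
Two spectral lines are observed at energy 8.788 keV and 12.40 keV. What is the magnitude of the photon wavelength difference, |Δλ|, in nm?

Using λ = hc/E: λ₁ = 1.4108·10^-10 m, λ₂ = 9.9987·10^-11 m.
|Δλ| = |1.4108·10^-10 − 9.9987·10^-11| = 4.11·10^-11 m = 0.0411 nm.

0.0411 nm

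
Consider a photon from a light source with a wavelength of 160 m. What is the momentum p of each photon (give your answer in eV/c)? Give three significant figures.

7.75 × 10^-9 eV/c

(h = 6.62607015 × 10^-34 J·s, c = 2.99792458 × 10^8 m/s, 1 eV = 1.602176634 × 10^-19 J.)
Since p = h/λ for a photon, p = 4.141 × 10^-36 kg·m/s.
Converting to eV/c: p = 7.749 × 10^-9 eV/c ≈ 7.75 × 10^-9 eV/c.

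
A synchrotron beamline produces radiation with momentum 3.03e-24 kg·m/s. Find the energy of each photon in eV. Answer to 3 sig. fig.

(c = 2.99792458e8 m/s, 1 eV = 1.602176634e-19 J.)
The photon relation is E = pc, giving E = 9.084e-16 J.
Converting to eV: E = 5670 eV ≈ 5670 eV.

5670 eV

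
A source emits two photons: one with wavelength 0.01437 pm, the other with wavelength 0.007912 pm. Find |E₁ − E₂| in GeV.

0.0704 GeV

Using E = hc/λ: E₁ = 1.3824 × 10^-11 J, E₂ = 2.5107 × 10^-11 J.
|ΔE| = |1.3824 × 10^-11 − 2.5107 × 10^-11| = 1.13 × 10^-11 J = 0.0704 GeV.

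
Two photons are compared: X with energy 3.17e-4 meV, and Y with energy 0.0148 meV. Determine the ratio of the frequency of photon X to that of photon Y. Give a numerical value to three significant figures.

f_X = 7.665e7 Hz (from energy = 3.17e-4 meV, via f = E/h).
f_Y = 3.579e9 Hz (from energy = 0.0148 meV, via f = E/h).
Ratio = 7.665e7 / 3.579e9 = 0.0214.

0.0214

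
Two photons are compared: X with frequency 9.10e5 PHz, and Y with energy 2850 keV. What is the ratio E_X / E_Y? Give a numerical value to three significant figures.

1.32

E_X = 6.030e-13 J (from frequency = 9.10e5 PHz, via E = hf).
E_Y = 4.566e-13 J (from energy = 2850 keV, via E given directly).
Ratio = 6.030e-13 / 4.566e-13 = 1.32.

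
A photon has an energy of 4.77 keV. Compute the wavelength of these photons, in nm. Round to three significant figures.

0.260 nm

Convert to SI: E = 4.77 keV = 7.6424e-16 J.
Since λ = hc/E for a photon, λ = 2.599e-10 m.
Converting to nm: λ = 0.2599 nm ≈ 0.260 nm.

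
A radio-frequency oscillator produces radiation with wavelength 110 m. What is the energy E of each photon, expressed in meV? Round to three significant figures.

(h = 6.62607015e-34 J·s, c = 2.99792458e8 m/s, 1 eV = 1.602176634e-19 J.)
Since E = hc/λ for a photon, E = 1.806e-27 J.
Converting to meV: E = 1.127e-5 meV ≈ 1.13e-5 meV.

1.13e-5 meV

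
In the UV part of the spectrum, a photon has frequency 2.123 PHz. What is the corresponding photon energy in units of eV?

8.78 eV

First convert: f = 2.123 PHz = 2.123 × 10^15 Hz.
The photon relation is E = hf, giving E = 1.407 × 10^-18 J.
Converting to eV: E = 8.780 eV ≈ 8.78 eV.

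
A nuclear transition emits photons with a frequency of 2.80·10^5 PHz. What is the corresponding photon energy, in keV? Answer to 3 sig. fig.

Take h = 6.62607015·10^-34 J·s, 1 eV = 1.602176634·10^-19 J.
In SI units: f = 2.80·10^5 PHz = 2.80·10^20 Hz.
Since E = hf for a photon, E = 1.855·10^-13 J.
Converting to keV: E = 1158 keV ≈ 1160 keV.

1160 keV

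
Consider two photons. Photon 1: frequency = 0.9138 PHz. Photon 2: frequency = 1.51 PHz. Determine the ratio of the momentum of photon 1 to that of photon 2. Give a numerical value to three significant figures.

p_1 = 2.020e-27 kg·m/s (from frequency = 0.9138 PHz, via p = hf/c).
p_2 = 3.337e-27 kg·m/s (from frequency = 1.51 PHz, via p = hf/c).
Ratio = 2.020e-27 / 3.337e-27 = 0.605.

0.605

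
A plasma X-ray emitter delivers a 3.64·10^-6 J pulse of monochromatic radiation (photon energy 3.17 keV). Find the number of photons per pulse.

Per-photon energy: E = 5.079·10^-16 J (from energy = 3.17 keV).
N = E_total / E_photon = 3.64·10^-6 J / 5.079·10^-16 J = 7.17·10^9.

7.17·10^9 photons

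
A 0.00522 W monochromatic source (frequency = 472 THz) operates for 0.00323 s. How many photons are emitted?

5.39e13 photons

Total energy: E_total = P·t = 0.00522 × 0.00323 = 1.686e-5 J.
Per-photon energy: E = 3.128e-19 J.
N = E_total / E_photon = 5.39e13.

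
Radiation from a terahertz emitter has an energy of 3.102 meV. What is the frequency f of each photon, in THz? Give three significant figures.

First convert: E = 3.102 meV = 4.9700 × 10^-22 J.
Since f = E/h for a photon, f = 7.501 × 10^11 Hz.
Converting to THz: f = 0.7501 THz ≈ 0.750 THz.

0.750 THz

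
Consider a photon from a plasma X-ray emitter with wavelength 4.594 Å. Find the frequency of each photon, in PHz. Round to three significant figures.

(c = 2.99792458 × 10^8 m/s.)
First convert: λ = 4.594 Å = 4.594 × 10^-10 m.
For a photon f = c/λ, so f = 6.526 × 10^17 Hz.
Converting to PHz: f = 652.6 PHz ≈ 653 PHz.

653 PHz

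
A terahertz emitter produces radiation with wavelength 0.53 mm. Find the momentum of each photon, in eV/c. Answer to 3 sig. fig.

First convert: λ = 0.53 mm = 5.3e-4 m.
For a photon p = h/λ, so p = 1.250e-30 kg·m/s.
Converting to eV/c: p = 0.002339 eV/c ≈ 2.34e-3 eV/c.

2.34e-3 eV/c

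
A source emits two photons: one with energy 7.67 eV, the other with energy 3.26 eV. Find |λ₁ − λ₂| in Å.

Using λ = hc/E: λ₁ = 1.616·10^-7 m, λ₂ = 3.803·10^-7 m.
|Δλ| = |1.616·10^-7 − 3.803·10^-7| = 2.19·10^-7 m = 2190 Å.

2190 Å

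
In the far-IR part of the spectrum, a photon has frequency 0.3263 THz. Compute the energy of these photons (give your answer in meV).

In SI units: f = 0.3263 THz = 3.263 × 10^11 Hz.
The photon relation is E = hf, giving E = 2.162 × 10^-22 J.
Converting to meV: E = 1.349 meV ≈ 1.35 meV.

1.35 meV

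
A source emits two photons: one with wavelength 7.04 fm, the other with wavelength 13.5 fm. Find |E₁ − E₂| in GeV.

Using E = hc/λ: E₁ = 2.822 × 10^-11 J, E₂ = 1.471 × 10^-11 J.
|ΔE| = |2.822 × 10^-11 − 1.471 × 10^-11| = 1.35 × 10^-11 J = 0.0843 GeV.

0.0843 GeV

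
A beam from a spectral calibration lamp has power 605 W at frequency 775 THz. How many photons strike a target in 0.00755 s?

8.89·10^18 photons

Total energy: E_total = P·t = 605 × 0.00755 = 4.568 J.
Per-photon energy: E = 5.135·10^-19 J.
N = E_total / E_photon = 8.89·10^18.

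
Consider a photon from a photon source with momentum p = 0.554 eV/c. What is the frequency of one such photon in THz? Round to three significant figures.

First convert: p = 0.554 eV/c = 2.9607e-28 kg·m/s.
Since f = pc/h for a photon, f = 1.340e14 Hz.
Converting to THz: f = 134.0 THz ≈ 134 THz.

134 THz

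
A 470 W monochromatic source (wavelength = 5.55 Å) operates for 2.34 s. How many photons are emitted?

Total energy: E_total = P·t = 470 × 2.34 = 1100 J.
Per-photon energy: E = 3.579e-16 J.
N = E_total / E_photon = 3.07e18.

3.07e18 photons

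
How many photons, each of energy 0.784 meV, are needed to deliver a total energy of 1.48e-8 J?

1.18e14 photons

Per-photon energy: E = 1.256e-22 J (from energy = 0.784 meV).
N = E_total / E_photon = 1.48e-8 J / 1.256e-22 J = 1.18e14.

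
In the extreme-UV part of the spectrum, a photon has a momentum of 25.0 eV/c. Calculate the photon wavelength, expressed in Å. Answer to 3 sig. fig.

496 Å

(h = 6.62607015 × 10^-34 J·s, c = 2.99792458 × 10^8 m/s, 1 eV = 1.602176634 × 10^-19 J.)
Convert to SI: p = 25.0 eV/c = 1.3361 × 10^-26 kg·m/s.
The photon relation is λ = h/p, giving λ = 4.959 × 10^-8 m.
Converting to Å: λ = 495.9 Å ≈ 496 Å.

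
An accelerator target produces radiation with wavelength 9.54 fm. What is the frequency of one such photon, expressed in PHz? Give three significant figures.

3.14e7 PHz

Take c = 2.99792458e8 m/s.
First convert: λ = 9.54 fm = 9.54e-15 m.
The photon relation is f = c/λ, giving f = 3.142e22 Hz.
Converting to PHz: f = 3.142e7 PHz ≈ 3.14e7 PHz.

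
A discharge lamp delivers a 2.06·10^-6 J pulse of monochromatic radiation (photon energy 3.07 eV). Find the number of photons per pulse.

4.19·10^12 photons

Per-photon energy: E = 4.919·10^-19 J (from energy = 3.07 eV).
N = E_total / E_photon = 2.06·10^-6 J / 4.919·10^-19 J = 4.19·10^12.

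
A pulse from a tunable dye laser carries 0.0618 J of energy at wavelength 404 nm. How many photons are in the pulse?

1.26·10^17 photons

Per-photon energy: E = 4.917·10^-19 J (from wavelength = 404 nm).
N = E_total / E_photon = 0.0618 J / 4.917·10^-19 J = 1.26·10^17.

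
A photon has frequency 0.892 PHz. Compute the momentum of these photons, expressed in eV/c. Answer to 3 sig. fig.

3.69 eV/c

Take h = 6.62607015 × 10^-34 J·s, c = 2.99792458 × 10^8 m/s, 1 eV = 1.602176634 × 10^-19 J.
In SI units: f = 0.892 PHz = 8.92 × 10^14 Hz.
For a photon p = hf/c, so p = 1.972 × 10^-27 kg·m/s.
Converting to eV/c: p = 3.689 eV/c ≈ 3.69 eV/c.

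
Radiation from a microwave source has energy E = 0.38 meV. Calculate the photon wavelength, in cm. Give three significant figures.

In SI units: E = 0.38 meV = 6.0883e-23 J.
Since λ = hc/E for a photon, λ = 0.003263 m.
Converting to cm: λ = 0.3263 cm ≈ 0.326 cm.

0.326 cm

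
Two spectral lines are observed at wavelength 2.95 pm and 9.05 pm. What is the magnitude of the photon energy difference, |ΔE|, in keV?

Using E = hc/λ: E₁ = 6.734·10^-14 J, E₂ = 2.195·10^-14 J.
|ΔE| = |6.734·10^-14 − 2.195·10^-14| = 4.54·10^-14 J = 283 keV.

283 keV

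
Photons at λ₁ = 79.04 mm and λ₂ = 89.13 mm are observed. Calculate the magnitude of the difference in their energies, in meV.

1.78e-3 meV

Using E = hc/λ: E₁ = 2.5132e-24 J, E₂ = 2.2287e-24 J.
|ΔE| = |2.5132e-24 − 2.2287e-24| = 2.85e-25 J = 1.78e-3 meV.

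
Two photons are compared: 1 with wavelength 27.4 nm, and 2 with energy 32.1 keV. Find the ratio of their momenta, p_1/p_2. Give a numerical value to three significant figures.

1.41e-3

p_1 = 2.418e-26 kg·m/s (from wavelength = 27.4 nm, via p = h/λ).
p_2 = 1.716e-23 kg·m/s (from energy = 32.1 keV, via p = E/c).
Ratio = 2.418e-26 / 1.716e-23 = 1.41e-3.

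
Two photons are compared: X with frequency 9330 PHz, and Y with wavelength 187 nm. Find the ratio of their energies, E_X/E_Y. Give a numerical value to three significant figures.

E_X = 6.182e-15 J (from frequency = 9330 PHz, via E = hf).
E_Y = 1.062e-18 J (from wavelength = 187 nm, via E = hc/λ).
Ratio = 6.182e-15 / 1.062e-18 = 5820.

5820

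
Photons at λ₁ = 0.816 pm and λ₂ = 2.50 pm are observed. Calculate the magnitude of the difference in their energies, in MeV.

Using E = hc/λ: E₁ = 2.434 × 10^-13 J, E₂ = 7.946 × 10^-14 J.
|ΔE| = |2.434 × 10^-13 − 7.946 × 10^-14| = 1.64 × 10^-13 J = 1.02 MeV.

1.02 MeV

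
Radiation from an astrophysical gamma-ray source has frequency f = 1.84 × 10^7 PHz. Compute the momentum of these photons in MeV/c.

Take h = 6.62607015 × 10^-34 J·s, c = 2.99792458 × 10^8 m/s, 1 eV = 1.602176634 × 10^-19 J.
In SI units: f = 1.84 × 10^7 PHz = 1.84 × 10^22 Hz.
For a photon p = hf/c, so p = 4.067 × 10^-20 kg·m/s.
Converting to MeV/c: p = 76.10 MeV/c ≈ 76.1 MeV/c.

76.1 MeV/c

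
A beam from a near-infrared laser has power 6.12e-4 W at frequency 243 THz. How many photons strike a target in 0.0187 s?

Total energy: E_total = P·t = 6.12e-4 × 0.0187 = 1.144e-5 J.
Per-photon energy: E = 1.610e-19 J.
N = E_total / E_photon = 7.11e13.

7.11e13 photons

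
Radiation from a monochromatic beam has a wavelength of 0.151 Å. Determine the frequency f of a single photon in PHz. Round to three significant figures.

1.99 × 10^4 PHz

Take c = 2.99792458 × 10^8 m/s.
Convert to SI: λ = 0.151 Å = 1.51 × 10^-11 m.
Apply f = c/λ: f = 1.985 × 10^19 Hz.
Converting to PHz: f = 19850 PHz ≈ 1.99 × 10^4 PHz.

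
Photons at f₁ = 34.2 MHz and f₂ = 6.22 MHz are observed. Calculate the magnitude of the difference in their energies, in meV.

1.16e-4 meV

Using E = hf: E₁ = 2.266e-26 J, E₂ = 4.121e-27 J.
|ΔE| = |2.266e-26 − 4.121e-27| = 1.85e-26 J = 1.16e-4 meV.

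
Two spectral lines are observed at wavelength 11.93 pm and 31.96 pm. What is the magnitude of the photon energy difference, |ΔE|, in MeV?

0.0651 MeV

Using E = hc/λ: E₁ = 1.6651 × 10^-14 J, E₂ = 6.2154 × 10^-15 J.
|ΔE| = |1.6651 × 10^-14 − 6.2154 × 10^-15| = 1.04 × 10^-14 J = 0.0651 MeV.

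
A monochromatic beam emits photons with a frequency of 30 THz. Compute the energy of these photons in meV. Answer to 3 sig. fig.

In SI units: f = 30 THz = 3.0e13 Hz.
Apply E = hf: E = 1.988e-20 J.
Converting to meV: E = 124.1 meV ≈ 124 meV.

124 meV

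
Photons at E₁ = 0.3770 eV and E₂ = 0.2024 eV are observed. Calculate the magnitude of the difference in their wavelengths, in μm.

Using λ = hc/E: λ₁ = 3.2887 × 10^-6 m, λ₂ = 6.1257 × 10^-6 m.
|Δλ| = |3.2887 × 10^-6 − 6.1257 × 10^-6| = 2.84 × 10^-6 m = 2.84 μm.

2.84 μm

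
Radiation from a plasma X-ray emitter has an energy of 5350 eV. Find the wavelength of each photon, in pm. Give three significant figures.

Convert to SI: E = 5350 eV = 8.5716e-16 J.
Apply λ = hc/E: λ = 2.317e-10 m.
Converting to pm: λ = 231.7 pm ≈ 232 pm.

232 pm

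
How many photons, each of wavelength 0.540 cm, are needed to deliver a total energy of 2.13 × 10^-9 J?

Per-photon energy: E = 3.679 × 10^-23 J (from wavelength = 0.540 cm).
N = E_total / E_photon = 2.13 × 10^-9 J / 3.679 × 10^-23 J = 5.79 × 10^13.

5.79 × 10^13 photons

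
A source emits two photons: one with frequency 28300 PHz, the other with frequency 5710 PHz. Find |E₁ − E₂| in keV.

Using E = hf: E₁ = 1.875e-14 J, E₂ = 3.783e-15 J.
|ΔE| = |1.875e-14 − 3.783e-15| = 1.50e-14 J = 93.4 keV.

93.4 keV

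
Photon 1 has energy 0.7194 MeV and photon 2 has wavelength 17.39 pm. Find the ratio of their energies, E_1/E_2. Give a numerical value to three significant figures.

10.1

E_1 = 1.153 × 10^-13 J (from energy = 0.7194 MeV, via E given directly).
E_2 = 1.142 × 10^-14 J (from wavelength = 17.39 pm, via E = hc/λ).
Ratio = 1.153 × 10^-13 / 1.142 × 10^-14 = 10.1.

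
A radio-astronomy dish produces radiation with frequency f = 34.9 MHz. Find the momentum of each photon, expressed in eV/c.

1.44e-7 eV/c

Convert to SI: f = 34.9 MHz = 3.49e7 Hz.
The photon relation is p = hf/c, giving p = 7.714e-35 kg·m/s.
Converting to eV/c: p = 1.443e-7 eV/c ≈ 1.44e-7 eV/c.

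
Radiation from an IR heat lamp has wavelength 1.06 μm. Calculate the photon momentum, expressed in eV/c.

First convert: λ = 1.06 μm = 1.06 × 10^-6 m.
For a photon p = h/λ, so p = 6.251 × 10^-28 kg·m/s.
Converting to eV/c: p = 1.170 eV/c ≈ 1.17 eV/c.

1.17 eV/c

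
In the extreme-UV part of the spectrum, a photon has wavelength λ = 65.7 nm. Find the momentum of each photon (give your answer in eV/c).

18.9 eV/c

In SI units: λ = 65.7 nm = 6.57e-8 m.
Since p = h/λ for a photon, p = 1.009e-26 kg·m/s.
Converting to eV/c: p = 18.87 eV/c ≈ 18.9 eV/c.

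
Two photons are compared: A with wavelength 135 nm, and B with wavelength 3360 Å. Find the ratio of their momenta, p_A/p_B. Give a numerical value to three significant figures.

p_A = 4.908e-27 kg·m/s (from wavelength = 135 nm, via p = h/λ).
p_B = 1.972e-27 kg·m/s (from wavelength = 3360 Å, via p = h/λ).
Ratio = 4.908e-27 / 1.972e-27 = 2.49.

2.49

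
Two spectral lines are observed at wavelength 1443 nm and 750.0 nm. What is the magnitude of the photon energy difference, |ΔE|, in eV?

Using E = hc/λ: E₁ = 1.3766e-19 J, E₂ = 2.6486e-19 J.
|ΔE| = |1.3766e-19 − 2.6486e-19| = 1.27e-19 J = 0.794 eV.

0.794 eV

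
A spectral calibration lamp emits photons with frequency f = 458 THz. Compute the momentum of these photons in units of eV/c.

Take h = 6.62607015e-34 J·s, c = 2.99792458e8 m/s, 1 eV = 1.602176634e-19 J.
In SI units: f = 458 THz = 4.58e14 Hz.
Apply p = hf/c: p = 1.012e-27 kg·m/s.
Converting to eV/c: p = 1.894 eV/c ≈ 1.89 eV/c.

1.89 eV/c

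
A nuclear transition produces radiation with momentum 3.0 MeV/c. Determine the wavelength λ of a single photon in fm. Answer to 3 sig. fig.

(h = 6.62607015e-34 J·s, c = 2.99792458e8 m/s, 1 eV = 1.602176634e-19 J.)
In SI units: p = 3.0 MeV/c = 1.6033e-21 kg·m/s.
Since λ = h/p for a photon, λ = 4.133e-13 m.
Converting to fm: λ = 413.3 fm ≈ 413 fm.

413 fm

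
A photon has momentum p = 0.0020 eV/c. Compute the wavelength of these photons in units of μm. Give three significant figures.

(h = 6.62607015e-34 J·s, c = 2.99792458e8 m/s, 1 eV = 1.602176634e-19 J.)
In SI units: p = 0.0020 eV/c = 1.0689e-30 kg·m/s.
The photon relation is λ = h/p, giving λ = 6.199e-4 m.
Converting to μm: λ = 619.9 μm ≈ 620 μm.

620 μm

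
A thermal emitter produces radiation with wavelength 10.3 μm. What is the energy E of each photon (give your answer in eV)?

0.120 eV

(h = 6.62607015 × 10^-34 J·s, c = 2.99792458 × 10^8 m/s, 1 eV = 1.602176634 × 10^-19 J.)
In SI units: λ = 10.3 μm = 1.03 × 10^-5 m.
The photon relation is E = hc/λ, giving E = 1.929 × 10^-20 J.
Converting to eV: E = 0.1204 eV ≈ 0.120 eV.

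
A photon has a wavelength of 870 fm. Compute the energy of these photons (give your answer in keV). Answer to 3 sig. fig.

In SI units: λ = 870 fm = 8.7e-13 m.
Since E = hc/λ for a photon, E = 2.283e-13 J.
Converting to keV: E = 1425 keV ≈ 1430 keV.

1430 keV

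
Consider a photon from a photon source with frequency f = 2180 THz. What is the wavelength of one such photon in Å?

1380 Å

(c = 2.99792458e8 m/s.)
First convert: f = 2180 THz = 2.18e15 Hz.
Since λ = c/f for a photon, λ = 1.375e-7 m.
Converting to Å: λ = 1375 Å ≈ 1380 Å.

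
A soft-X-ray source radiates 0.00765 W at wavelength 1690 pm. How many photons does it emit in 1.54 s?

Total energy: E_total = P·t = 0.00765 × 1.54 = 0.01178 J.
Per-photon energy: E = 1.175 × 10^-16 J.
N = E_total / E_photon = 1.00 × 10^14.

1.00 × 10^14 photons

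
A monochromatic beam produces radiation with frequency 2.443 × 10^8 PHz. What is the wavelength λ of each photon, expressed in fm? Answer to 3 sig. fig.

1.23 fm

Take c = 2.99792458 × 10^8 m/s.
First convert: f = 2.443 × 10^8 PHz = 2.443 × 10^23 Hz.
Apply λ = c/f: λ = 1.227 × 10^-15 m.
Converting to fm: λ = 1.227 fm ≈ 1.23 fm.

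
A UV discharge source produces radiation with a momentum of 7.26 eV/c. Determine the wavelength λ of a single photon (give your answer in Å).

First convert: p = 7.26 eV/c = 3.8800 × 10^-27 kg·m/s.
For a photon λ = h/p, so λ = 1.708 × 10^-7 m.
Converting to Å: λ = 1708 Å ≈ 1710 Å.

1710 Å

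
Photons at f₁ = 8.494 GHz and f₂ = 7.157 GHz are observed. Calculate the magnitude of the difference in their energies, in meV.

5.53e-3 meV

Using E = hf: E₁ = 5.6282e-24 J, E₂ = 4.7423e-24 J.
|ΔE| = |5.6282e-24 − 4.7423e-24| = 8.86e-25 J = 5.53e-3 meV.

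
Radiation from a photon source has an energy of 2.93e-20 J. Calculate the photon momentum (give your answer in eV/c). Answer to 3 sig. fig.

0.183 eV/c

Since p = E/c for a photon, p = 9.773e-29 kg·m/s.
Converting to eV/c: p = 0.1829 eV/c ≈ 0.183 eV/c.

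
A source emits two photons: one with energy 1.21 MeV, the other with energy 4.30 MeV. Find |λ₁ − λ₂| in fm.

736 fm

Using λ = hc/E: λ₁ = 1.025e-12 m, λ₂ = 2.883e-13 m.
|Δλ| = |1.025e-12 − 2.883e-13| = 7.36e-13 m = 736 fm.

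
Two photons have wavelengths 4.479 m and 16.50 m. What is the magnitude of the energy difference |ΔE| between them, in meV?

Using E = hc/λ: E₁ = 4.4350 × 10^-26 J, E₂ = 1.2039 × 10^-26 J.
|ΔE| = |4.4350 × 10^-26 − 1.2039 × 10^-26| = 3.23 × 10^-26 J = 2.02 × 10^-4 meV.

2.02 × 10^-4 meV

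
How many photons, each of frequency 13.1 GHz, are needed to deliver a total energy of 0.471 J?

Per-photon energy: E = 8.680 × 10^-24 J (from frequency = 13.1 GHz).
N = E_total / E_photon = 0.471 J / 8.680 × 10^-24 J = 5.43 × 10^22.

5.43 × 10^22 photons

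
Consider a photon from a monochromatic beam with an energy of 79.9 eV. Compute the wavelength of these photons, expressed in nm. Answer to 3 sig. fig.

Convert to SI: E = 79.9 eV = 1.2801 × 10^-17 J.
Apply λ = hc/E: λ = 1.552 × 10^-8 m.
Converting to nm: λ = 15.52 nm ≈ 15.5 nm.

15.5 nm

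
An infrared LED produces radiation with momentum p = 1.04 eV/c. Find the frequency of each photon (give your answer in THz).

251 THz

(h = 6.62607015·10^-34 J·s, c = 2.99792458·10^8 m/s, 1 eV = 1.602176634·10^-19 J.)
First convert: p = 1.04 eV/c = 5.5581·10^-28 kg·m/s.
Apply f = pc/h: f = 2.515·10^14 Hz.
Converting to THz: f = 251.5 THz ≈ 251 THz.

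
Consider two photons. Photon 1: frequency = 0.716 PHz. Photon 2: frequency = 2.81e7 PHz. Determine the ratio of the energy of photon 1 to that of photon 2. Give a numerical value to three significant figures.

E_1 = 4.744e-19 J (from frequency = 0.716 PHz, via E = hf).
E_2 = 1.862e-11 J (from frequency = 2.81e7 PHz, via E = hf).
Ratio = 4.744e-19 / 1.862e-11 = 2.55e-8.

2.55e-8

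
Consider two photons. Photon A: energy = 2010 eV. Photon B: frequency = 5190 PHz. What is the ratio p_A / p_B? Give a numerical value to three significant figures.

0.0936

p_A = 1.074·10^-24 kg·m/s (from energy = 2010 eV, via p = E/c).
p_B = 1.147·10^-23 kg·m/s (from frequency = 5190 PHz, via p = hf/c).
Ratio = 1.074·10^-24 / 1.147·10^-23 = 0.0936.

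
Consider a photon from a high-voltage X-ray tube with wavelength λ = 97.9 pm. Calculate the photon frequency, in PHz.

First convert: λ = 97.9 pm = 9.79 × 10^-11 m.
Apply f = c/λ: f = 3.062 × 10^18 Hz.
Converting to PHz: f = 3062 PHz ≈ 3060 PHz.

3060 PHz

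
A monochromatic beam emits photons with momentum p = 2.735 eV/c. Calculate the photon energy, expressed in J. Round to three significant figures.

4.38e-19 J

In SI units: p = 2.735 eV/c = 1.4617e-27 kg·m/s.
Apply E = pc: E = 4.382e-19 J.
So E ≈ 4.38e-19 J.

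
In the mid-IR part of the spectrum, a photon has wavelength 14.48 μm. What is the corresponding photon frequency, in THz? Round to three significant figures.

20.7 THz

Use c = 2.99792458e8 m/s.
First convert: λ = 14.48 μm = 1.448e-5 m.
Since f = c/λ for a photon, f = 2.070e13 Hz.
Converting to THz: f = 20.70 THz ≈ 20.7 THz.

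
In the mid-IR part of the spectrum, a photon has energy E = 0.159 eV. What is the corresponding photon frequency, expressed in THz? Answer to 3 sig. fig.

Take h = 6.62607015 × 10^-34 J·s, 1 eV = 1.602176634 × 10^-19 J.
First convert: E = 0.159 eV = 2.5475 × 10^-20 J.
For a photon f = E/h, so f = 3.845 × 10^13 Hz.
Converting to THz: f = 38.45 THz ≈ 38.4 THz.

38.4 THz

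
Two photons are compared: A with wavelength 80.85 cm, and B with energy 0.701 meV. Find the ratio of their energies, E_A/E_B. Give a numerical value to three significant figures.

E_A = 2.457e-25 J (from wavelength = 80.85 cm, via E = hc/λ).
E_B = 1.123e-22 J (from energy = 0.701 meV, via E given directly).
Ratio = 2.457e-25 / 1.123e-22 = 2.19e-3.

2.19e-3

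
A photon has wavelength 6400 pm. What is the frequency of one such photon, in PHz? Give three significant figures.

Convert to SI: λ = 6400 pm = 6.4e-9 m.
For a photon f = c/λ, so f = 4.684e16 Hz.
Converting to PHz: f = 46.84 PHz ≈ 46.8 PHz.

46.8 PHz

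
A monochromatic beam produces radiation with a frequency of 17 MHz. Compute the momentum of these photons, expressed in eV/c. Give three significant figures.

7.03 × 10^-8 eV/c

Use h = 6.62607015 × 10^-34 J·s, c = 2.99792458 × 10^8 m/s, 1 eV = 1.602176634 × 10^-19 J.
Convert to SI: f = 17 MHz = 1.7 × 10^7 Hz.
Since p = hf/c for a photon, p = 3.757 × 10^-35 kg·m/s.
Converting to eV/c: p = 7.031 × 10^-8 eV/c ≈ 7.03 × 10^-8 eV/c.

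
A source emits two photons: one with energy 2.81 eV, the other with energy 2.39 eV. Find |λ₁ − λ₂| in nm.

Using λ = hc/E: λ₁ = 4.412 × 10^-7 m, λ₂ = 5.188 × 10^-7 m.
|Δλ| = |4.412 × 10^-7 − 5.188 × 10^-7| = 7.75 × 10^-8 m = 77.5 nm.

77.5 nm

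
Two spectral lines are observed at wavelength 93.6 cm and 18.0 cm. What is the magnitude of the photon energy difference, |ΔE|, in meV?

Using E = hc/λ: E₁ = 2.122e-25 J, E₂ = 1.104e-24 J.
|ΔE| = |2.122e-25 − 1.104e-24| = 8.91e-25 J = 5.56e-3 meV.

5.56e-3 meV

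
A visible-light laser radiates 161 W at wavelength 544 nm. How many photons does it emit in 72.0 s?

Total energy: E_total = P·t = 161 × 72.0 = 11590 J.
Per-photon energy: E = 3.652e-19 J.
N = E_total / E_photon = 3.17e22.

3.17e22 photons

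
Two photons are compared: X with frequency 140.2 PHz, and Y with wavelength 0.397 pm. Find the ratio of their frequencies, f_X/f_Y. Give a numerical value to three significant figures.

1.86 × 10^-4

f_X = 1.402 × 10^17 Hz (from frequency = 140.2 PHz, via f given directly).
f_Y = 7.551 × 10^20 Hz (from wavelength = 0.397 pm, via f = c/λ).
Ratio = 1.402 × 10^17 / 7.551 × 10^20 = 1.86 × 10^-4.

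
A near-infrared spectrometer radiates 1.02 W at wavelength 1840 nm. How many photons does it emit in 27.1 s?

Total energy: E_total = P·t = 1.02 × 27.1 = 27.64 J.
Per-photon energy: E = 1.080e-19 J.
N = E_total / E_photon = 2.56e20.

2.56e20 photons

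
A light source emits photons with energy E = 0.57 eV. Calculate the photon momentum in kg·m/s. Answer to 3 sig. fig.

First convert: E = 0.57 eV = 9.1324e-20 J.
Since p = E/c for a photon, p = 3.046e-28 kg·m/s.
So p ≈ 3.05e-28 kg·m/s.

3.05e-28 kg·m/s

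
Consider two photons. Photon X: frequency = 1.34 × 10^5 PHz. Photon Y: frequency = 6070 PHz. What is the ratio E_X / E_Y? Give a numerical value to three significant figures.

E_X = 8.879 × 10^-14 J (from frequency = 1.34 × 10^5 PHz, via E = hf).
E_Y = 4.022 × 10^-15 J (from frequency = 6070 PHz, via E = hf).
Ratio = 8.879 × 10^-14 / 4.022 × 10^-15 = 22.1.

22.1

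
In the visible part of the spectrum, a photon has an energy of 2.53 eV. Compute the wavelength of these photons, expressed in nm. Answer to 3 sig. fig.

Use h = 6.62607015 × 10^-34 J·s, c = 2.99792458 × 10^8 m/s, 1 eV = 1.602176634 × 10^-19 J.
In SI units: E = 2.53 eV = 4.0535 × 10^-19 J.
Since λ = hc/E for a photon, λ = 4.901 × 10^-7 m.
Converting to nm: λ = 490.1 nm ≈ 490 nm.

490 nm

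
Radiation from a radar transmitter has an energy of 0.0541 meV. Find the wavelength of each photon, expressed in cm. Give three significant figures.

Convert to SI: E = 0.0541 meV = 8.6678e-24 J.
For a photon λ = hc/E, so λ = 0.02292 m.
Converting to cm: λ = 2.292 cm ≈ 2.29 cm.

2.29 cm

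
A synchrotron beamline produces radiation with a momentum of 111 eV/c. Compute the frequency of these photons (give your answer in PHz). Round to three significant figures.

Use h = 6.62607015 × 10^-34 J·s, c = 2.99792458 × 10^8 m/s, 1 eV = 1.602176634 × 10^-19 J.
Convert to SI: p = 111 eV/c = 5.9322 × 10^-26 kg·m/s.
For a photon f = pc/h, so f = 2.684 × 10^16 Hz.
Converting to PHz: f = 26.84 PHz ≈ 26.8 PHz.

26.8 PHz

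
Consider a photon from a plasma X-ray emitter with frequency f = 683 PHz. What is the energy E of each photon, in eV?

2820 eV

Take h = 6.62607015 × 10^-34 J·s, 1 eV = 1.602176634 × 10^-19 J.
Convert to SI: f = 683 PHz = 6.83 × 10^17 Hz.
The photon relation is E = hf, giving E = 4.526 × 10^-16 J.
Converting to eV: E = 2825 eV ≈ 2820 eV.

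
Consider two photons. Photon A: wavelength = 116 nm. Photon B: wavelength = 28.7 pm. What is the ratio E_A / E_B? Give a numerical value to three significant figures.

2.47e-4

E_A = 1.712e-18 J (from wavelength = 116 nm, via E = hc/λ).
E_B = 6.921e-15 J (from wavelength = 28.7 pm, via E = hc/λ).
Ratio = 1.712e-18 / 6.921e-15 = 2.47e-4.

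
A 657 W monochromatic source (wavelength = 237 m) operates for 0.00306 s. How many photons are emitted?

2.40e27 photons

Total energy: E_total = P·t = 657 × 0.00306 = 2.010 J.
Per-photon energy: E = 8.382e-28 J.
N = E_total / E_photon = 2.40e27.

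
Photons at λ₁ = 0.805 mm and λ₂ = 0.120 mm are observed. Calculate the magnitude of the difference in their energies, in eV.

8.79·10^-3 eV

Using E = hc/λ: E₁ = 2.468·10^-22 J, E₂ = 1.655·10^-21 J.
|ΔE| = |2.468·10^-22 − 1.655·10^-21| = 1.41·10^-21 J = 8.79·10^-3 eV.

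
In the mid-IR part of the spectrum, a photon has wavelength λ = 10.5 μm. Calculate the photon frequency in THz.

In SI units: λ = 10.5 μm = 1.05e-5 m.
The photon relation is f = c/λ, giving f = 2.855e13 Hz.
Converting to THz: f = 28.55 THz ≈ 28.6 THz.

28.6 THz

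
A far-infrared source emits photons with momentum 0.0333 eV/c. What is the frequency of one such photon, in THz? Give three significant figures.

In SI units: p = 0.0333 eV/c = 1.7796·10^-29 kg·m/s.
For a photon f = pc/h, so f = 8.052·10^12 Hz.
Converting to THz: f = 8.052 THz ≈ 8.05 THz.

8.05 THz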